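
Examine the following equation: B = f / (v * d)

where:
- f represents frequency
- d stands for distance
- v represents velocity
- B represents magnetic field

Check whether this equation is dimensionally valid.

No

f (frequency) has dimensions [T^-1].
d (distance) has dimensions [L].
v (velocity) has dimensions [L T^-1].
B (magnetic field) has dimensions [I^-1 M T^-2].

Left side: [I^-1 M T^-2]
Right side: [L^-2]

The two sides have different dimensions, so the equation is NOT dimensionally consistent.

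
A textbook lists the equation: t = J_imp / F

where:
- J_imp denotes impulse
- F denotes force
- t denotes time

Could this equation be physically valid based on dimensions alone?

Yes

J_imp (impulse) has dimensions [L M T^-1].
F (force) has dimensions [L M T^-2].
t (time) has dimensions [T].

Left side: [T]
Right side: [T]

Both sides have the same dimensions, so the equation is dimensionally consistent.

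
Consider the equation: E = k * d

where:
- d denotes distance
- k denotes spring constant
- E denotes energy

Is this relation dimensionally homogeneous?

No

d (distance) has dimensions [L].
k (spring constant) has dimensions [M T^-2].
E (energy) has dimensions [L^2 M T^-2].

Left side: [L^2 M T^-2]
Right side: [L M T^-2]

The two sides have different dimensions, so the equation is NOT dimensionally consistent.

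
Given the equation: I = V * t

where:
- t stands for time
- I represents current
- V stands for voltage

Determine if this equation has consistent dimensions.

No

t (time) has dimensions [T].
I (current) has dimensions [I].
V (voltage) has dimensions [I^-1 L^2 M T^-3].

Left side: [I]
Right side: [I^-1 L^2 M T^-2]

The two sides have different dimensions, so the equation is NOT dimensionally consistent.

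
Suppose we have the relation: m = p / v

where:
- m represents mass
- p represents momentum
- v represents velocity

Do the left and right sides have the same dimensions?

Yes

m (mass) has dimensions [M].
p (momentum) has dimensions [L M T^-1].
v (velocity) has dimensions [L T^-1].

Left side: [M]
Right side: [M]

Both sides have the same dimensions, so the equation is dimensionally consistent.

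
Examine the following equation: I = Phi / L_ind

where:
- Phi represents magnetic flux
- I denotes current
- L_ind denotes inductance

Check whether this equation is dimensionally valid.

Yes

Phi (magnetic flux) has dimensions [I^-1 L^2 M T^-2].
I (current) has dimensions [I].
L_ind (inductance) has dimensions [I^-2 L^2 M T^-2].

Left side: [I]
Right side: [I]

Both sides have the same dimensions, so the equation is dimensionally consistent.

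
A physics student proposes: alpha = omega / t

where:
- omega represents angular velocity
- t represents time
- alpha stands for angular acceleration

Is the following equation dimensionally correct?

Yes

omega (angular velocity) has dimensions [T^-1].
t (time) has dimensions [T].
alpha (angular acceleration) has dimensions [T^-2].

Left side: [T^-2]
Right side: [T^-2]

Both sides have the same dimensions, so the equation is dimensionally consistent.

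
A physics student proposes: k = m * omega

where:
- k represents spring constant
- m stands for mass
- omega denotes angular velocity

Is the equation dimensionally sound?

No

k (spring constant) has dimensions [M T^-2].
m (mass) has dimensions [M].
omega (angular velocity) has dimensions [T^-1].

Left side: [M T^-2]
Right side: [M T^-1]

The two sides have different dimensions, so the equation is NOT dimensionally consistent.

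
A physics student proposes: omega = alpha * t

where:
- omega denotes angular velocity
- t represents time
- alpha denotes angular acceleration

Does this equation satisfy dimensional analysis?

Yes

omega (angular velocity) has dimensions [T^-1].
t (time) has dimensions [T].
alpha (angular acceleration) has dimensions [T^-2].

Left side: [T^-1]
Right side: [T^-1]

Both sides have the same dimensions, so the equation is dimensionally consistent.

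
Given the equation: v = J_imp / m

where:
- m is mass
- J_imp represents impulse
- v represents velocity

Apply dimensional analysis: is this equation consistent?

Yes

m (mass) has dimensions [M].
J_imp (impulse) has dimensions [L M T^-1].
v (velocity) has dimensions [L T^-1].

Left side: [L T^-1]
Right side: [L T^-1]

Both sides have the same dimensions, so the equation is dimensionally consistent.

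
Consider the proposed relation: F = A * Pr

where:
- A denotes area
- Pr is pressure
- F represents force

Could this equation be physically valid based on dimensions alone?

Yes

A (area) has dimensions [L^2].
Pr (pressure) has dimensions [L^-1 M T^-2].
F (force) has dimensions [L M T^-2].

Left side: [L M T^-2]
Right side: [L M T^-2]

Both sides have the same dimensions, so the equation is dimensionally consistent.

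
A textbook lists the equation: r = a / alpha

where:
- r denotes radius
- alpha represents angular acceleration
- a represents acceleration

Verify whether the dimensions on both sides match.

Yes

r (radius) has dimensions [L].
alpha (angular acceleration) has dimensions [T^-2].
a (acceleration) has dimensions [L T^-2].

Left side: [L]
Right side: [L]

Both sides have the same dimensions, so the equation is dimensionally consistent.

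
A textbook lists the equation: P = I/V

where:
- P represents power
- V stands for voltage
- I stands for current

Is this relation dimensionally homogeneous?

No

P (power) has dimensions [L^2 M T^-3].
V (voltage) has dimensions [I^-1 L^2 M T^-3].
I (current) has dimensions [I].

Left side: [L^2 M T^-3]
Right side: [I^2 L^-2 M^-1 T^3]

The two sides have different dimensions, so the equation is NOT dimensionally consistent.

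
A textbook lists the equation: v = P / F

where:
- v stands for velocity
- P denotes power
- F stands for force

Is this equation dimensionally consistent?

Yes

v (velocity) has dimensions [L T^-1].
P (power) has dimensions [L^2 M T^-3].
F (force) has dimensions [L M T^-2].

Left side: [L T^-1]
Right side: [L T^-1]

Both sides have the same dimensions, so the equation is dimensionally consistent.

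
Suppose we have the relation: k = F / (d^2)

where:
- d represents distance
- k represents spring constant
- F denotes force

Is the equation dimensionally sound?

No

d (distance) has dimensions [L].
k (spring constant) has dimensions [M T^-2].
F (force) has dimensions [L M T^-2].

Left side: [M T^-2]
Right side: [L^-1 M T^-2]

The two sides have different dimensions, so the equation is NOT dimensionally consistent.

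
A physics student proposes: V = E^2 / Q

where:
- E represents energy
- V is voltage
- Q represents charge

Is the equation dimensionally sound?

No

E (energy) has dimensions [L^2 M T^-2].
V (voltage) has dimensions [I^-1 L^2 M T^-3].
Q (charge) has dimensions [I T].

Left side: [I^-1 L^2 M T^-3]
Right side: [I^-1 L^4 M^2 T^-5]

The two sides have different dimensions, so the equation is NOT dimensionally consistent.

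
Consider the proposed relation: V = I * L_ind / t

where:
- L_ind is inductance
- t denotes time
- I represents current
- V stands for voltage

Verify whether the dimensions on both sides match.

Yes

L_ind (inductance) has dimensions [I^-2 L^2 M T^-2].
t (time) has dimensions [T].
I (current) has dimensions [I].
V (voltage) has dimensions [I^-1 L^2 M T^-3].

Left side: [I^-1 L^2 M T^-3]
Right side: [I^-1 L^2 M T^-3]

Both sides have the same dimensions, so the equation is dimensionally consistent.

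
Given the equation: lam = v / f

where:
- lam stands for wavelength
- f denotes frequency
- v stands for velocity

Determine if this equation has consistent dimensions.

Yes

lam (wavelength) has dimensions [L].
f (frequency) has dimensions [T^-1].
v (velocity) has dimensions [L T^-1].

Left side: [L]
Right side: [L]

Both sides have the same dimensions, so the equation is dimensionally consistent.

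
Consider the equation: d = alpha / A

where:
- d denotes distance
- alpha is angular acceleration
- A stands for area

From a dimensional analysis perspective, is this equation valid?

No

d (distance) has dimensions [L].
alpha (angular acceleration) has dimensions [T^-2].
A (area) has dimensions [L^2].

Left side: [L]
Right side: [L^-2 T^-2]

The two sides have different dimensions, so the equation is NOT dimensionally consistent.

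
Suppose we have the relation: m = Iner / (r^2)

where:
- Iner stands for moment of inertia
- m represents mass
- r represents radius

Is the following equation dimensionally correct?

Yes

Iner (moment of inertia) has dimensions [L^2 M].
m (mass) has dimensions [M].
r (radius) has dimensions [L].

Left side: [M]
Right side: [M]

Both sides have the same dimensions, so the equation is dimensionally consistent.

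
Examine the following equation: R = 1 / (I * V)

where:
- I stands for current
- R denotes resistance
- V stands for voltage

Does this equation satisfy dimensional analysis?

No

I (current) has dimensions [I].
R (resistance) has dimensions [I^-2 L^2 M T^-3].
V (voltage) has dimensions [I^-1 L^2 M T^-3].

Left side: [I^-2 L^2 M T^-3]
Right side: [L^-2 M^-1 T^3]

The two sides have different dimensions, so the equation is NOT dimensionally consistent.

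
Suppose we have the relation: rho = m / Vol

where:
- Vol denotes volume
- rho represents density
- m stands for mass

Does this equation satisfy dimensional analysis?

Yes

Vol (volume) has dimensions [L^3].
rho (density) has dimensions [L^-3 M].
m (mass) has dimensions [M].

Left side: [L^-3 M]
Right side: [L^-3 M]

Both sides have the same dimensions, so the equation is dimensionally consistent.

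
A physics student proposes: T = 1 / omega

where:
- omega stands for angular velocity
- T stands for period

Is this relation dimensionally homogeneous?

Yes

omega (angular velocity) has dimensions [T^-1].
T (period) has dimensions [T].

Left side: [T]
Right side: [T]

Both sides have the same dimensions, so the equation is dimensionally consistent.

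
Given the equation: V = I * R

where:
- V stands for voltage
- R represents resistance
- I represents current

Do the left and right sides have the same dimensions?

Yes

V (voltage) has dimensions [I^-1 L^2 M T^-3].
R (resistance) has dimensions [I^-2 L^2 M T^-3].
I (current) has dimensions [I].

Left side: [I^-1 L^2 M T^-3]
Right side: [I^-1 L^2 M T^-3]

Both sides have the same dimensions, so the equation is dimensionally consistent.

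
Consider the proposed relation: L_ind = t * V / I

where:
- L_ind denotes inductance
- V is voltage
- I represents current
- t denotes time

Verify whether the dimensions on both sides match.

Yes

L_ind (inductance) has dimensions [I^-2 L^2 M T^-2].
V (voltage) has dimensions [I^-1 L^2 M T^-3].
I (current) has dimensions [I].
t (time) has dimensions [T].

Left side: [I^-2 L^2 M T^-2]
Right side: [I^-2 L^2 M T^-2]

Both sides have the same dimensions, so the equation is dimensionally consistent.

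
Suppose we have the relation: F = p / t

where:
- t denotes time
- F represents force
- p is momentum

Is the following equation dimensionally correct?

Yes

t (time) has dimensions [T].
F (force) has dimensions [L M T^-2].
p (momentum) has dimensions [L M T^-1].

Left side: [L M T^-2]
Right side: [L M T^-2]

Both sides have the same dimensions, so the equation is dimensionally consistent.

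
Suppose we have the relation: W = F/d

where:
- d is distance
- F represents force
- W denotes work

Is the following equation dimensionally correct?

No

d (distance) has dimensions [L].
F (force) has dimensions [L M T^-2].
W (work) has dimensions [L^2 M T^-2].

Left side: [L^2 M T^-2]
Right side: [M T^-2]

The two sides have different dimensions, so the equation is NOT dimensionally consistent.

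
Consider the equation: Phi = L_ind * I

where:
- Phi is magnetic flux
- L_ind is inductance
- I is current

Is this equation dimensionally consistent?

Yes

Phi (magnetic flux) has dimensions [I^-1 L^2 M T^-2].
L_ind (inductance) has dimensions [I^-2 L^2 M T^-2].
I (current) has dimensions [I].

Left side: [I^-1 L^2 M T^-2]
Right side: [I^-1 L^2 M T^-2]

Both sides have the same dimensions, so the equation is dimensionally consistent.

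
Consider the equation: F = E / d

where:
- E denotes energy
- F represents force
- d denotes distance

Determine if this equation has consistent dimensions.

Yes

E (energy) has dimensions [L^2 M T^-2].
F (force) has dimensions [L M T^-2].
d (distance) has dimensions [L].

Left side: [L M T^-2]
Right side: [L M T^-2]

Both sides have the same dimensions, so the equation is dimensionally consistent.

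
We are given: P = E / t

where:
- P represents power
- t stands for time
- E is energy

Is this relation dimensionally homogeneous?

Yes

P (power) has dimensions [L^2 M T^-3].
t (time) has dimensions [T].
E (energy) has dimensions [L^2 M T^-2].

Left side: [L^2 M T^-3]
Right side: [L^2 M T^-3]

Both sides have the same dimensions, so the equation is dimensionally consistent.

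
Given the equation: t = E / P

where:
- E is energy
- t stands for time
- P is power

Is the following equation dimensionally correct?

Yes

E (energy) has dimensions [L^2 M T^-2].
t (time) has dimensions [T].
P (power) has dimensions [L^2 M T^-3].

Left side: [T]
Right side: [T]

Both sides have the same dimensions, so the equation is dimensionally consistent.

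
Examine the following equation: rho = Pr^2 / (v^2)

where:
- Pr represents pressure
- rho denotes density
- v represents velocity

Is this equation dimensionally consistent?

No

Pr (pressure) has dimensions [L^-1 M T^-2].
rho (density) has dimensions [L^-3 M].
v (velocity) has dimensions [L T^-1].

Left side: [L^-3 M]
Right side: [L^-4 M^2 T^-2]

The two sides have different dimensions, so the equation is NOT dimensionally consistent.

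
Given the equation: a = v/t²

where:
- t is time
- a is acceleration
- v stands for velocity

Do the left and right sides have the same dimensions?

No

t (time) has dimensions [T].
a (acceleration) has dimensions [L T^-2].
v (velocity) has dimensions [L T^-1].

Left side: [L T^-2]
Right side: [L T^-3]

The two sides have different dimensions, so the equation is NOT dimensionally consistent.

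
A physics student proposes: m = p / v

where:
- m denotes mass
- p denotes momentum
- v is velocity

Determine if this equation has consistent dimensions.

Yes

m (mass) has dimensions [M].
p (momentum) has dimensions [L M T^-1].
v (velocity) has dimensions [L T^-1].

Left side: [M]
Right side: [M]

Both sides have the same dimensions, so the equation is dimensionally consistent.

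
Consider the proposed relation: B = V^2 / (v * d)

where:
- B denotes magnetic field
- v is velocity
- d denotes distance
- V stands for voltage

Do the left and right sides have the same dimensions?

No

B (magnetic field) has dimensions [I^-1 M T^-2].
v (velocity) has dimensions [L T^-1].
d (distance) has dimensions [L].
V (voltage) has dimensions [I^-1 L^2 M T^-3].

Left side: [I^-1 M T^-2]
Right side: [I^-2 L^2 M^2 T^-5]

The two sides have different dimensions, so the equation is NOT dimensionally consistent.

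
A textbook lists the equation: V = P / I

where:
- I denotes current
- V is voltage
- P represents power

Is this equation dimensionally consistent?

Yes

I (current) has dimensions [I].
V (voltage) has dimensions [I^-1 L^2 M T^-3].
P (power) has dimensions [L^2 M T^-3].

Left side: [I^-1 L^2 M T^-3]
Right side: [I^-1 L^2 M T^-3]

Both sides have the same dimensions, so the equation is dimensionally consistent.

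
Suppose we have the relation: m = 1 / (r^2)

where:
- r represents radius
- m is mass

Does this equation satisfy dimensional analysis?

No

r (radius) has dimensions [L].
m (mass) has dimensions [M].

Left side: [M]
Right side: [L^-2]

The two sides have different dimensions, so the equation is NOT dimensionally consistent.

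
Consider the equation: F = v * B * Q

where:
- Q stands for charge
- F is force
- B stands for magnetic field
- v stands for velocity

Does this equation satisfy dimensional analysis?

Yes

Q (charge) has dimensions [I T].
F (force) has dimensions [L M T^-2].
B (magnetic field) has dimensions [I^-1 M T^-2].
v (velocity) has dimensions [L T^-1].

Left side: [L M T^-2]
Right side: [L M T^-2]

Both sides have the same dimensions, so the equation is dimensionally consistent.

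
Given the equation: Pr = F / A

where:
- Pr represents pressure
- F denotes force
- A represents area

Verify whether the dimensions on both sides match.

Yes

Pr (pressure) has dimensions [L^-1 M T^-2].
F (force) has dimensions [L M T^-2].
A (area) has dimensions [L^2].

Left side: [L^-1 M T^-2]
Right side: [L^-1 M T^-2]

Both sides have the same dimensions, so the equation is dimensionally consistent.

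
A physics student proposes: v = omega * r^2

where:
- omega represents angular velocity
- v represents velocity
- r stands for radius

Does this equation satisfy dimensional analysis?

No

omega (angular velocity) has dimensions [T^-1].
v (velocity) has dimensions [L T^-1].
r (radius) has dimensions [L].

Left side: [L T^-1]
Right side: [L^2 T^-1]

The two sides have different dimensions, so the equation is NOT dimensionally consistent.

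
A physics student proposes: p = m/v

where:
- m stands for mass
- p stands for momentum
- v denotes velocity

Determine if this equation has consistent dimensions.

No

m (mass) has dimensions [M].
p (momentum) has dimensions [L M T^-1].
v (velocity) has dimensions [L T^-1].

Left side: [L M T^-1]
Right side: [L^-1 M T]

The two sides have different dimensions, so the equation is NOT dimensionally consistent.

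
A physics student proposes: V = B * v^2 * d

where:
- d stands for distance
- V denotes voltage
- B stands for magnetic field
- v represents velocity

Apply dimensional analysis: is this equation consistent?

No

d (distance) has dimensions [L].
V (voltage) has dimensions [I^-1 L^2 M T^-3].
B (magnetic field) has dimensions [I^-1 M T^-2].
v (velocity) has dimensions [L T^-1].

Left side: [I^-1 L^2 M T^-3]
Right side: [I^-1 L^3 M T^-4]

The two sides have different dimensions, so the equation is NOT dimensionally consistent.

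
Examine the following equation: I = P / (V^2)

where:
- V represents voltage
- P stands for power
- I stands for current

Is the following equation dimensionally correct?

No

V (voltage) has dimensions [I^-1 L^2 M T^-3].
P (power) has dimensions [L^2 M T^-3].
I (current) has dimensions [I].

Left side: [I]
Right side: [I^2 L^-2 M^-1 T^3]

The two sides have different dimensions, so the equation is NOT dimensionally consistent.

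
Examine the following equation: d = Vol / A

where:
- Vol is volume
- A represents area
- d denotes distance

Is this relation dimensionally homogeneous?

Yes

Vol (volume) has dimensions [L^3].
A (area) has dimensions [L^2].
d (distance) has dimensions [L].

Left side: [L]
Right side: [L]

Both sides have the same dimensions, so the equation is dimensionally consistent.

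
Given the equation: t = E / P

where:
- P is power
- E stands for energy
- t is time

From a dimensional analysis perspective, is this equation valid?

Yes

P (power) has dimensions [L^2 M T^-3].
E (energy) has dimensions [L^2 M T^-2].
t (time) has dimensions [T].

Left side: [T]
Right side: [T]

Both sides have the same dimensions, so the equation is dimensionally consistent.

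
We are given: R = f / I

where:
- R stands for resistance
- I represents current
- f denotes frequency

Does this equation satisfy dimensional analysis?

No

R (resistance) has dimensions [I^-2 L^2 M T^-3].
I (current) has dimensions [I].
f (frequency) has dimensions [T^-1].

Left side: [I^-2 L^2 M T^-3]
Right side: [I^-1 T^-1]

The two sides have different dimensions, so the equation is NOT dimensionally consistent.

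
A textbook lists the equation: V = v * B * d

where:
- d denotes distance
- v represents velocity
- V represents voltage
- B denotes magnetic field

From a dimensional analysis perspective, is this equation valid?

Yes

d (distance) has dimensions [L].
v (velocity) has dimensions [L T^-1].
V (voltage) has dimensions [I^-1 L^2 M T^-3].
B (magnetic field) has dimensions [I^-1 M T^-2].

Left side: [I^-1 L^2 M T^-3]
Right side: [I^-1 L^2 M T^-3]

Both sides have the same dimensions, so the equation is dimensionally consistent.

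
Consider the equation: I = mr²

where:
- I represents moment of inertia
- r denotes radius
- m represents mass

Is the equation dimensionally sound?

Yes

I (moment of inertia) has dimensions [L^2 M].
r (radius) has dimensions [L].
m (mass) has dimensions [M].

Left side: [L^2 M]
Right side: [L^2 M]

Both sides have the same dimensions, so the equation is dimensionally consistent.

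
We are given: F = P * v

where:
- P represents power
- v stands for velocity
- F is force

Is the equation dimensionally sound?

No

P (power) has dimensions [L^2 M T^-3].
v (velocity) has dimensions [L T^-1].
F (force) has dimensions [L M T^-2].

Left side: [L M T^-2]
Right side: [L^3 M T^-4]

The two sides have different dimensions, so the equation is NOT dimensionally consistent.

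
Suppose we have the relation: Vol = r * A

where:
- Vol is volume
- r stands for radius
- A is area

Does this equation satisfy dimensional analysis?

Yes

Vol (volume) has dimensions [L^3].
r (radius) has dimensions [L].
A (area) has dimensions [L^2].

Left side: [L^3]
Right side: [L^3]

Both sides have the same dimensions, so the equation is dimensionally consistent.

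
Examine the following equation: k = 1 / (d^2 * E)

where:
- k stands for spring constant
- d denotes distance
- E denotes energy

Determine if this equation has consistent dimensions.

No

k (spring constant) has dimensions [M T^-2].
d (distance) has dimensions [L].
E (energy) has dimensions [L^2 M T^-2].

Left side: [M T^-2]
Right side: [L^-4 M^-1 T^2]

The two sides have different dimensions, so the equation is NOT dimensionally consistent.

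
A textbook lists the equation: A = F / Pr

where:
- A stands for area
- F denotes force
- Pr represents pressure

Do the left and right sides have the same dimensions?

Yes

A (area) has dimensions [L^2].
F (force) has dimensions [L M T^-2].
Pr (pressure) has dimensions [L^-1 M T^-2].

Left side: [L^2]
Right side: [L^2]

Both sides have the same dimensions, so the equation is dimensionally consistent.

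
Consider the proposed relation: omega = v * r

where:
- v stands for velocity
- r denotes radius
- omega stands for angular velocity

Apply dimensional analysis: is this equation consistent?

No

v (velocity) has dimensions [L T^-1].
r (radius) has dimensions [L].
omega (angular velocity) has dimensions [T^-1].

Left side: [T^-1]
Right side: [L^2 T^-1]

The two sides have different dimensions, so the equation is NOT dimensionally consistent.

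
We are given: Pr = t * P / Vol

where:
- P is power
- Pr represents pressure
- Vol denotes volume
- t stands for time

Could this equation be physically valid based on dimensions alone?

Yes

P (power) has dimensions [L^2 M T^-3].
Pr (pressure) has dimensions [L^-1 M T^-2].
Vol (volume) has dimensions [L^3].
t (time) has dimensions [T].

Left side: [L^-1 M T^-2]
Right side: [L^-1 M T^-2]

Both sides have the same dimensions, so the equation is dimensionally consistent.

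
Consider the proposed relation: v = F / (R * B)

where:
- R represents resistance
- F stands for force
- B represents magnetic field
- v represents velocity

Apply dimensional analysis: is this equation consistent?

No

R (resistance) has dimensions [I^-2 L^2 M T^-3].
F (force) has dimensions [L M T^-2].
B (magnetic field) has dimensions [I^-1 M T^-2].
v (velocity) has dimensions [L T^-1].

Left side: [L T^-1]
Right side: [I^3 L^-1 M^-1 T^3]

The two sides have different dimensions, so the equation is NOT dimensionally consistent.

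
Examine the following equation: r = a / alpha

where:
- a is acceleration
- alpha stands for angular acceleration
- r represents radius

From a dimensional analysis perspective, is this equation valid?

Yes

a (acceleration) has dimensions [L T^-2].
alpha (angular acceleration) has dimensions [T^-2].
r (radius) has dimensions [L].

Left side: [L]
Right side: [L]

Both sides have the same dimensions, so the equation is dimensionally consistent.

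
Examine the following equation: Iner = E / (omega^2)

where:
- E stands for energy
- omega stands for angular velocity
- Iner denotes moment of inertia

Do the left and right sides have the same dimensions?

Yes

E (energy) has dimensions [L^2 M T^-2].
omega (angular velocity) has dimensions [T^-1].
Iner (moment of inertia) has dimensions [L^2 M].

Left side: [L^2 M]
Right side: [L^2 M]

Both sides have the same dimensions, so the equation is dimensionally consistent.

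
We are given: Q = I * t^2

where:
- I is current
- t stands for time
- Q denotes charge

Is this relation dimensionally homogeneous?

No

I (current) has dimensions [I].
t (time) has dimensions [T].
Q (charge) has dimensions [I T].

Left side: [I T]
Right side: [I T^2]

The two sides have different dimensions, so the equation is NOT dimensionally consistent.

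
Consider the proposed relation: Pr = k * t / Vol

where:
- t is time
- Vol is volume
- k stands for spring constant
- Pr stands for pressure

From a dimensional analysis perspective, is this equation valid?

No

t (time) has dimensions [T].
Vol (volume) has dimensions [L^3].
k (spring constant) has dimensions [M T^-2].
Pr (pressure) has dimensions [L^-1 M T^-2].

Left side: [L^-1 M T^-2]
Right side: [L^-3 M T^-1]

The two sides have different dimensions, so the equation is NOT dimensionally consistent.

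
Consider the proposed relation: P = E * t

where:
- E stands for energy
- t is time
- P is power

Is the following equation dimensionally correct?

No

E (energy) has dimensions [L^2 M T^-2].
t (time) has dimensions [T].
P (power) has dimensions [L^2 M T^-3].

Left side: [L^2 M T^-3]
Right side: [L^2 M T^-1]

The two sides have different dimensions, so the equation is NOT dimensionally consistent.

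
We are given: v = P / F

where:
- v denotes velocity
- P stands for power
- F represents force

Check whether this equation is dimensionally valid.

Yes

v (velocity) has dimensions [L T^-1].
P (power) has dimensions [L^2 M T^-3].
F (force) has dimensions [L M T^-2].

Left side: [L T^-1]
Right side: [L T^-1]

Both sides have the same dimensions, so the equation is dimensionally consistent.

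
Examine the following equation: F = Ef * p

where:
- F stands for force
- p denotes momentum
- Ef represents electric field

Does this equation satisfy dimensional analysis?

No

F (force) has dimensions [L M T^-2].
p (momentum) has dimensions [L M T^-1].
Ef (electric field) has dimensions [I^-1 L M T^-3].

Left side: [L M T^-2]
Right side: [I^-1 L^2 M^2 T^-4]

The two sides have different dimensions, so the equation is NOT dimensionally consistent.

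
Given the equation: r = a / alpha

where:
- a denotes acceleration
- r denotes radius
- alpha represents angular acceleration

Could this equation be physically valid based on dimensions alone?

Yes

a (acceleration) has dimensions [L T^-2].
r (radius) has dimensions [L].
alpha (angular acceleration) has dimensions [T^-2].

Left side: [L]
Right side: [L]

Both sides have the same dimensions, so the equation is dimensionally consistent.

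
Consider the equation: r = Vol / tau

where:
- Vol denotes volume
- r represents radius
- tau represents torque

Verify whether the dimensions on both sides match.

No

Vol (volume) has dimensions [L^3].
r (radius) has dimensions [L].
tau (torque) has dimensions [L^2 M T^-2].

Left side: [L]
Right side: [L M^-1 T^2]

The two sides have different dimensions, so the equation is NOT dimensionally consistent.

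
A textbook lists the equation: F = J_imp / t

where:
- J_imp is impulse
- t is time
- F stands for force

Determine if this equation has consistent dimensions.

Yes

J_imp (impulse) has dimensions [L M T^-1].
t (time) has dimensions [T].
F (force) has dimensions [L M T^-2].

Left side: [L M T^-2]
Right side: [L M T^-2]

Both sides have the same dimensions, so the equation is dimensionally consistent.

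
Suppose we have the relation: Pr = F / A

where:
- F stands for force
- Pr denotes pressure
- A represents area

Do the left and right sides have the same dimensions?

Yes

F (force) has dimensions [L M T^-2].
Pr (pressure) has dimensions [L^-1 M T^-2].
A (area) has dimensions [L^2].

Left side: [L^-1 M T^-2]
Right side: [L^-1 M T^-2]

Both sides have the same dimensions, so the equation is dimensionally consistent.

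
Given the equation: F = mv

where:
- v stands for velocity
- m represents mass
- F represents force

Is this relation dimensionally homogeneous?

No

v (velocity) has dimensions [L T^-1].
m (mass) has dimensions [M].
F (force) has dimensions [L M T^-2].

Left side: [L M T^-2]
Right side: [L M T^-1]

The two sides have different dimensions, so the equation is NOT dimensionally consistent.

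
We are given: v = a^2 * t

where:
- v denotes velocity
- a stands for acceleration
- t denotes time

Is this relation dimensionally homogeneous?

No

v (velocity) has dimensions [L T^-1].
a (acceleration) has dimensions [L T^-2].
t (time) has dimensions [T].

Left side: [L T^-1]
Right side: [L^2 T^-3]

The two sides have different dimensions, so the equation is NOT dimensionally consistent.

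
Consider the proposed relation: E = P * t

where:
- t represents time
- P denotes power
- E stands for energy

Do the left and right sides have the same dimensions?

Yes

t (time) has dimensions [T].
P (power) has dimensions [L^2 M T^-3].
E (energy) has dimensions [L^2 M T^-2].

Left side: [L^2 M T^-2]
Right side: [L^2 M T^-2]

Both sides have the same dimensions, so the equation is dimensionally consistent.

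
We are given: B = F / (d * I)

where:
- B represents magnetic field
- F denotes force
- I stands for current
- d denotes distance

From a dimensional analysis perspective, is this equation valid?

Yes

B (magnetic field) has dimensions [I^-1 M T^-2].
F (force) has dimensions [L M T^-2].
I (current) has dimensions [I].
d (distance) has dimensions [L].

Left side: [I^-1 M T^-2]
Right side: [I^-1 M T^-2]

Both sides have the same dimensions, so the equation is dimensionally consistent.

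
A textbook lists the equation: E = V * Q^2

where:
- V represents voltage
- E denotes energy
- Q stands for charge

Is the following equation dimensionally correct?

No

V (voltage) has dimensions [I^-1 L^2 M T^-3].
E (energy) has dimensions [L^2 M T^-2].
Q (charge) has dimensions [I T].

Left side: [L^2 M T^-2]
Right side: [I L^2 M T^-1]

The two sides have different dimensions, so the equation is NOT dimensionally consistent.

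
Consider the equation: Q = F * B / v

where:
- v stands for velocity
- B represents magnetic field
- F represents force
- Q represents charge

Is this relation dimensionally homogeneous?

No

v (velocity) has dimensions [L T^-1].
B (magnetic field) has dimensions [I^-1 M T^-2].
F (force) has dimensions [L M T^-2].
Q (charge) has dimensions [I T].

Left side: [I T]
Right side: [I^-1 M^2 T^-3]

The two sides have different dimensions, so the equation is NOT dimensionally consistent.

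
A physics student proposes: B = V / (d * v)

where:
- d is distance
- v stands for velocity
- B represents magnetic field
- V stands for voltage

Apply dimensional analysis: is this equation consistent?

Yes

d (distance) has dimensions [L].
v (velocity) has dimensions [L T^-1].
B (magnetic field) has dimensions [I^-1 M T^-2].
V (voltage) has dimensions [I^-1 L^2 M T^-3].

Left side: [I^-1 M T^-2]
Right side: [I^-1 M T^-2]

Both sides have the same dimensions, so the equation is dimensionally consistent.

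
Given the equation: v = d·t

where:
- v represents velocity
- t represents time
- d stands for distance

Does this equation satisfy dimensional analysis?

No

v (velocity) has dimensions [L T^-1].
t (time) has dimensions [T].
d (distance) has dimensions [L].

Left side: [L T^-1]
Right side: [L T]

The two sides have different dimensions, so the equation is NOT dimensionally consistent.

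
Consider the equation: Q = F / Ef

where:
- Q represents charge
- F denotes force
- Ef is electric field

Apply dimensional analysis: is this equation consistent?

Yes

Q (charge) has dimensions [I T].
F (force) has dimensions [L M T^-2].
Ef (electric field) has dimensions [I^-1 L M T^-3].

Left side: [I T]
Right side: [I T]

Both sides have the same dimensions, so the equation is dimensionally consistent.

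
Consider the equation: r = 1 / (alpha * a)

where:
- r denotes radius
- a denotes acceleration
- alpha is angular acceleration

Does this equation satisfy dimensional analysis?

No

r (radius) has dimensions [L].
a (acceleration) has dimensions [L T^-2].
alpha (angular acceleration) has dimensions [T^-2].

Left side: [L]
Right side: [L^-1 T^4]

The two sides have different dimensions, so the equation is NOT dimensionally consistent.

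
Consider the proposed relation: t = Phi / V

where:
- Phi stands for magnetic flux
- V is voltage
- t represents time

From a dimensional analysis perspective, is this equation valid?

Yes

Phi (magnetic flux) has dimensions [I^-1 L^2 M T^-2].
V (voltage) has dimensions [I^-1 L^2 M T^-3].
t (time) has dimensions [T].

Left side: [T]
Right side: [T]

Both sides have the same dimensions, so the equation is dimensionally consistent.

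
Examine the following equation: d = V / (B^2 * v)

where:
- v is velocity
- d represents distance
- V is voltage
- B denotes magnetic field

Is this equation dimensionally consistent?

No

v (velocity) has dimensions [L T^-1].
d (distance) has dimensions [L].
V (voltage) has dimensions [I^-1 L^2 M T^-3].
B (magnetic field) has dimensions [I^-1 M T^-2].

Left side: [L]
Right side: [I L M^-1 T^2]

The two sides have different dimensions, so the equation is NOT dimensionally consistent.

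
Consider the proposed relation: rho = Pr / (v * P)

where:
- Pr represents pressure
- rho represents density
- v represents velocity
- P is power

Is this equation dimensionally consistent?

No

Pr (pressure) has dimensions [L^-1 M T^-2].
rho (density) has dimensions [L^-3 M].
v (velocity) has dimensions [L T^-1].
P (power) has dimensions [L^2 M T^-3].

Left side: [L^-3 M]
Right side: [L^-4 T^2]

The two sides have different dimensions, so the equation is NOT dimensionally consistent.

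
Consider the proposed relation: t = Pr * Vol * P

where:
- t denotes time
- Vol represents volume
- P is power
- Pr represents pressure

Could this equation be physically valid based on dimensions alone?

No

t (time) has dimensions [T].
Vol (volume) has dimensions [L^3].
P (power) has dimensions [L^2 M T^-3].
Pr (pressure) has dimensions [L^-1 M T^-2].

Left side: [T]
Right side: [L^4 M^2 T^-5]

The two sides have different dimensions, so the equation is NOT dimensionally consistent.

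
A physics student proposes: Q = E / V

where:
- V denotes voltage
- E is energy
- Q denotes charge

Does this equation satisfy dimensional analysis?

Yes

V (voltage) has dimensions [I^-1 L^2 M T^-3].
E (energy) has dimensions [L^2 M T^-2].
Q (charge) has dimensions [I T].

Left side: [I T]
Right side: [I T]

Both sides have the same dimensions, so the equation is dimensionally consistent.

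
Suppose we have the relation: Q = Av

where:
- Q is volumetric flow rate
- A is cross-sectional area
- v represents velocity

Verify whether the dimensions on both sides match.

Yes

Q (volumetric flow rate) has dimensions [L^3 T^-1].
A (cross-sectional area) has dimensions [L^2].
v (velocity) has dimensions [L T^-1].

Left side: [L^3 T^-1]
Right side: [L^3 T^-1]

Both sides have the same dimensions, so the equation is dimensionally consistent.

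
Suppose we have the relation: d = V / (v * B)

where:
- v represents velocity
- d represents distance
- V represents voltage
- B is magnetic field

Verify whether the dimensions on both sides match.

Yes

v (velocity) has dimensions [L T^-1].
d (distance) has dimensions [L].
V (voltage) has dimensions [I^-1 L^2 M T^-3].
B (magnetic field) has dimensions [I^-1 M T^-2].

Left side: [L]
Right side: [L]

Both sides have the same dimensions, so the equation is dimensionally consistent.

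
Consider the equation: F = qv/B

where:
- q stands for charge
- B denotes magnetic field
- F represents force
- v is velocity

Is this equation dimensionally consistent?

No

q (charge) has dimensions [I T].
B (magnetic field) has dimensions [I^-1 M T^-2].
F (force) has dimensions [L M T^-2].
v (velocity) has dimensions [L T^-1].

Left side: [L M T^-2]
Right side: [I^2 L M^-1 T^2]

The two sides have different dimensions, so the equation is NOT dimensionally consistent.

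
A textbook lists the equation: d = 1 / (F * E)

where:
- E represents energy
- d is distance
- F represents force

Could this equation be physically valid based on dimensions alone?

No

E (energy) has dimensions [L^2 M T^-2].
d (distance) has dimensions [L].
F (force) has dimensions [L M T^-2].

Left side: [L]
Right side: [L^-3 M^-2 T^4]

The two sides have different dimensions, so the equation is NOT dimensionally consistent.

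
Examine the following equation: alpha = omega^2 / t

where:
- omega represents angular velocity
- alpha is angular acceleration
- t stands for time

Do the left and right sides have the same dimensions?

No

omega (angular velocity) has dimensions [T^-1].
alpha (angular acceleration) has dimensions [T^-2].
t (time) has dimensions [T].

Left side: [T^-2]
Right side: [T^-3]

The two sides have different dimensions, so the equation is NOT dimensionally consistent.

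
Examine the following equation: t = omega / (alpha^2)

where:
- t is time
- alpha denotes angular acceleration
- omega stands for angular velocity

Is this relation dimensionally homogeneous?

No

t (time) has dimensions [T].
alpha (angular acceleration) has dimensions [T^-2].
omega (angular velocity) has dimensions [T^-1].

Left side: [T]
Right side: [T^3]

The two sides have different dimensions, so the equation is NOT dimensionally consistent.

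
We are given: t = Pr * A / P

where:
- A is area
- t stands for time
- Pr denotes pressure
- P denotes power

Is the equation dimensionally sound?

No

A (area) has dimensions [L^2].
t (time) has dimensions [T].
Pr (pressure) has dimensions [L^-1 M T^-2].
P (power) has dimensions [L^2 M T^-3].

Left side: [T]
Right side: [L^-1 T]

The two sides have different dimensions, so the equation is NOT dimensionally consistent.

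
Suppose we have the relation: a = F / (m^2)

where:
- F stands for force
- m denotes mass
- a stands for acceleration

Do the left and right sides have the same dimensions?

No

F (force) has dimensions [L M T^-2].
m (mass) has dimensions [M].
a (acceleration) has dimensions [L T^-2].

Left side: [L T^-2]
Right side: [L M^-1 T^-2]

The two sides have different dimensions, so the equation is NOT dimensionally consistent.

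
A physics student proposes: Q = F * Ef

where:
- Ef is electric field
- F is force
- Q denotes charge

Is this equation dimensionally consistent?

No

Ef (electric field) has dimensions [I^-1 L M T^-3].
F (force) has dimensions [L M T^-2].
Q (charge) has dimensions [I T].

Left side: [I T]
Right side: [I^-1 L^2 M^2 T^-5]

The two sides have different dimensions, so the equation is NOT dimensionally consistent.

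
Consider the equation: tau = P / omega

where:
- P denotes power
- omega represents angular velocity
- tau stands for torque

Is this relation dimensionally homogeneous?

Yes

P (power) has dimensions [L^2 M T^-3].
omega (angular velocity) has dimensions [T^-1].
tau (torque) has dimensions [L^2 M T^-2].

Left side: [L^2 M T^-2]
Right side: [L^2 M T^-2]

Both sides have the same dimensions, so the equation is dimensionally consistent.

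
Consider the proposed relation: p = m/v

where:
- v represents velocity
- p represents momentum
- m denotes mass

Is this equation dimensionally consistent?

No

v (velocity) has dimensions [L T^-1].
p (momentum) has dimensions [L M T^-1].
m (mass) has dimensions [M].

Left side: [L M T^-1]
Right side: [L^-1 M T]

The two sides have different dimensions, so the equation is NOT dimensionally consistent.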